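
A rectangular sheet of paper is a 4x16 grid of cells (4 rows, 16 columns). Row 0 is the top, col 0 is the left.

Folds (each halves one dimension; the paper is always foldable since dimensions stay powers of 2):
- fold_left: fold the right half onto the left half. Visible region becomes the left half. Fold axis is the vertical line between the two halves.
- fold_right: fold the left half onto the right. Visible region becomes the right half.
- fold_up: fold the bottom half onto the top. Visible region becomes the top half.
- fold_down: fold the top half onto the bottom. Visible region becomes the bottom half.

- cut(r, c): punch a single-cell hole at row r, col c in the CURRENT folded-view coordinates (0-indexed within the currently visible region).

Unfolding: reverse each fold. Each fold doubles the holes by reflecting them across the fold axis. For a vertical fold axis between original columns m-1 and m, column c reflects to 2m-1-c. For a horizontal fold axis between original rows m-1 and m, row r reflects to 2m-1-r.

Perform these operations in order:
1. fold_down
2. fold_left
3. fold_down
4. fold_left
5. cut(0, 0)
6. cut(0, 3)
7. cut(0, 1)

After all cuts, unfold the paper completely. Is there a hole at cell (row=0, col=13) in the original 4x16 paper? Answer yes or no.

Op 1 fold_down: fold axis h@2; visible region now rows[2,4) x cols[0,16) = 2x16
Op 2 fold_left: fold axis v@8; visible region now rows[2,4) x cols[0,8) = 2x8
Op 3 fold_down: fold axis h@3; visible region now rows[3,4) x cols[0,8) = 1x8
Op 4 fold_left: fold axis v@4; visible region now rows[3,4) x cols[0,4) = 1x4
Op 5 cut(0, 0): punch at orig (3,0); cuts so far [(3, 0)]; region rows[3,4) x cols[0,4) = 1x4
Op 6 cut(0, 3): punch at orig (3,3); cuts so far [(3, 0), (3, 3)]; region rows[3,4) x cols[0,4) = 1x4
Op 7 cut(0, 1): punch at orig (3,1); cuts so far [(3, 0), (3, 1), (3, 3)]; region rows[3,4) x cols[0,4) = 1x4
Unfold 1 (reflect across v@4): 6 holes -> [(3, 0), (3, 1), (3, 3), (3, 4), (3, 6), (3, 7)]
Unfold 2 (reflect across h@3): 12 holes -> [(2, 0), (2, 1), (2, 3), (2, 4), (2, 6), (2, 7), (3, 0), (3, 1), (3, 3), (3, 4), (3, 6), (3, 7)]
Unfold 3 (reflect across v@8): 24 holes -> [(2, 0), (2, 1), (2, 3), (2, 4), (2, 6), (2, 7), (2, 8), (2, 9), (2, 11), (2, 12), (2, 14), (2, 15), (3, 0), (3, 1), (3, 3), (3, 4), (3, 6), (3, 7), (3, 8), (3, 9), (3, 11), (3, 12), (3, 14), (3, 15)]
Unfold 4 (reflect across h@2): 48 holes -> [(0, 0), (0, 1), (0, 3), (0, 4), (0, 6), (0, 7), (0, 8), (0, 9), (0, 11), (0, 12), (0, 14), (0, 15), (1, 0), (1, 1), (1, 3), (1, 4), (1, 6), (1, 7), (1, 8), (1, 9), (1, 11), (1, 12), (1, 14), (1, 15), (2, 0), (2, 1), (2, 3), (2, 4), (2, 6), (2, 7), (2, 8), (2, 9), (2, 11), (2, 12), (2, 14), (2, 15), (3, 0), (3, 1), (3, 3), (3, 4), (3, 6), (3, 7), (3, 8), (3, 9), (3, 11), (3, 12), (3, 14), (3, 15)]
Holes: [(0, 0), (0, 1), (0, 3), (0, 4), (0, 6), (0, 7), (0, 8), (0, 9), (0, 11), (0, 12), (0, 14), (0, 15), (1, 0), (1, 1), (1, 3), (1, 4), (1, 6), (1, 7), (1, 8), (1, 9), (1, 11), (1, 12), (1, 14), (1, 15), (2, 0), (2, 1), (2, 3), (2, 4), (2, 6), (2, 7), (2, 8), (2, 9), (2, 11), (2, 12), (2, 14), (2, 15), (3, 0), (3, 1), (3, 3), (3, 4), (3, 6), (3, 7), (3, 8), (3, 9), (3, 11), (3, 12), (3, 14), (3, 15)]

Answer: no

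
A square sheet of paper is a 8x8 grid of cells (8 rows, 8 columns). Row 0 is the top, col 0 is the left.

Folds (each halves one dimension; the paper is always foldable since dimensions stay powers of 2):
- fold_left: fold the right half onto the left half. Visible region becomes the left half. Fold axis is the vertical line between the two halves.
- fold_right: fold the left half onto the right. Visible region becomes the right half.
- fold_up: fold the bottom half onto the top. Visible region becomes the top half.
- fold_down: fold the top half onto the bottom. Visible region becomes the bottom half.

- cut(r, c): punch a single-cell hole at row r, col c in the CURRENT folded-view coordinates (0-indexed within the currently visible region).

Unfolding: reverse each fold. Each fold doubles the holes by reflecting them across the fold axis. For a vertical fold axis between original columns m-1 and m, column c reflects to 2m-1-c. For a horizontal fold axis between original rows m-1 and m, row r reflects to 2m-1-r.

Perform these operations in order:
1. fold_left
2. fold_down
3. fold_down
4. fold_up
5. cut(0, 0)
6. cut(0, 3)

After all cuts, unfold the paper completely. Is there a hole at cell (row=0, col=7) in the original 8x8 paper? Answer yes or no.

Answer: yes

Derivation:
Op 1 fold_left: fold axis v@4; visible region now rows[0,8) x cols[0,4) = 8x4
Op 2 fold_down: fold axis h@4; visible region now rows[4,8) x cols[0,4) = 4x4
Op 3 fold_down: fold axis h@6; visible region now rows[6,8) x cols[0,4) = 2x4
Op 4 fold_up: fold axis h@7; visible region now rows[6,7) x cols[0,4) = 1x4
Op 5 cut(0, 0): punch at orig (6,0); cuts so far [(6, 0)]; region rows[6,7) x cols[0,4) = 1x4
Op 6 cut(0, 3): punch at orig (6,3); cuts so far [(6, 0), (6, 3)]; region rows[6,7) x cols[0,4) = 1x4
Unfold 1 (reflect across h@7): 4 holes -> [(6, 0), (6, 3), (7, 0), (7, 3)]
Unfold 2 (reflect across h@6): 8 holes -> [(4, 0), (4, 3), (5, 0), (5, 3), (6, 0), (6, 3), (7, 0), (7, 3)]
Unfold 3 (reflect across h@4): 16 holes -> [(0, 0), (0, 3), (1, 0), (1, 3), (2, 0), (2, 3), (3, 0), (3, 3), (4, 0), (4, 3), (5, 0), (5, 3), (6, 0), (6, 3), (7, 0), (7, 3)]
Unfold 4 (reflect across v@4): 32 holes -> [(0, 0), (0, 3), (0, 4), (0, 7), (1, 0), (1, 3), (1, 4), (1, 7), (2, 0), (2, 3), (2, 4), (2, 7), (3, 0), (3, 3), (3, 4), (3, 7), (4, 0), (4, 3), (4, 4), (4, 7), (5, 0), (5, 3), (5, 4), (5, 7), (6, 0), (6, 3), (6, 4), (6, 7), (7, 0), (7, 3), (7, 4), (7, 7)]
Holes: [(0, 0), (0, 3), (0, 4), (0, 7), (1, 0), (1, 3), (1, 4), (1, 7), (2, 0), (2, 3), (2, 4), (2, 7), (3, 0), (3, 3), (3, 4), (3, 7), (4, 0), (4, 3), (4, 4), (4, 7), (5, 0), (5, 3), (5, 4), (5, 7), (6, 0), (6, 3), (6, 4), (6, 7), (7, 0), (7, 3), (7, 4), (7, 7)]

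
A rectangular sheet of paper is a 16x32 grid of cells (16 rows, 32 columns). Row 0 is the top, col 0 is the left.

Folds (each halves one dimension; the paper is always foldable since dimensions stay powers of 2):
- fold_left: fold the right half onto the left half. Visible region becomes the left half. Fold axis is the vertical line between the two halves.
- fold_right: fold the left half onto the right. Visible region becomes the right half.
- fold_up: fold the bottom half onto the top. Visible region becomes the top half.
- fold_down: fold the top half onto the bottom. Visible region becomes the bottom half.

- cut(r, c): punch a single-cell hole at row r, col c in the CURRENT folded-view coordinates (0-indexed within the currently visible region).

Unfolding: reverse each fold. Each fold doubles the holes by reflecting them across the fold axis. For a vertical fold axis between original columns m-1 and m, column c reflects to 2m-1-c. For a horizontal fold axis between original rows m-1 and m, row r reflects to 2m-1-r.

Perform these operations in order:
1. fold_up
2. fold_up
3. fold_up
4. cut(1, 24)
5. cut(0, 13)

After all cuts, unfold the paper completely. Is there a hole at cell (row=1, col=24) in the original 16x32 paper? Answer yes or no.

Answer: yes

Derivation:
Op 1 fold_up: fold axis h@8; visible region now rows[0,8) x cols[0,32) = 8x32
Op 2 fold_up: fold axis h@4; visible region now rows[0,4) x cols[0,32) = 4x32
Op 3 fold_up: fold axis h@2; visible region now rows[0,2) x cols[0,32) = 2x32
Op 4 cut(1, 24): punch at orig (1,24); cuts so far [(1, 24)]; region rows[0,2) x cols[0,32) = 2x32
Op 5 cut(0, 13): punch at orig (0,13); cuts so far [(0, 13), (1, 24)]; region rows[0,2) x cols[0,32) = 2x32
Unfold 1 (reflect across h@2): 4 holes -> [(0, 13), (1, 24), (2, 24), (3, 13)]
Unfold 2 (reflect across h@4): 8 holes -> [(0, 13), (1, 24), (2, 24), (3, 13), (4, 13), (5, 24), (6, 24), (7, 13)]
Unfold 3 (reflect across h@8): 16 holes -> [(0, 13), (1, 24), (2, 24), (3, 13), (4, 13), (5, 24), (6, 24), (7, 13), (8, 13), (9, 24), (10, 24), (11, 13), (12, 13), (13, 24), (14, 24), (15, 13)]
Holes: [(0, 13), (1, 24), (2, 24), (3, 13), (4, 13), (5, 24), (6, 24), (7, 13), (8, 13), (9, 24), (10, 24), (11, 13), (12, 13), (13, 24), (14, 24), (15, 13)]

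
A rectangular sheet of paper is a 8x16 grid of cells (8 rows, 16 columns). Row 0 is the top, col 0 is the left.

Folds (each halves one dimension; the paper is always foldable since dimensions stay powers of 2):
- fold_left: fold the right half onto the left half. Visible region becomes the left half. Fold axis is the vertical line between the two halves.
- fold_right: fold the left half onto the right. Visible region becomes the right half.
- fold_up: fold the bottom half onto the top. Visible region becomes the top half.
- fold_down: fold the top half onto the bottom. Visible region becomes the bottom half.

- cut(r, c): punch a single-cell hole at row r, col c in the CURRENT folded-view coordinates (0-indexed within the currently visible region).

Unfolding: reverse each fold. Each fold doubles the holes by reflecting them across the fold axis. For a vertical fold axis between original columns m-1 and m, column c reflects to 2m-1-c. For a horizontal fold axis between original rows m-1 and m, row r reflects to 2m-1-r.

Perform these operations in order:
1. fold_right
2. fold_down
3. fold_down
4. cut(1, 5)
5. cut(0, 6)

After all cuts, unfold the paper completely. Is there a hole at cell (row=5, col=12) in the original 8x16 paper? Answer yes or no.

Op 1 fold_right: fold axis v@8; visible region now rows[0,8) x cols[8,16) = 8x8
Op 2 fold_down: fold axis h@4; visible region now rows[4,8) x cols[8,16) = 4x8
Op 3 fold_down: fold axis h@6; visible region now rows[6,8) x cols[8,16) = 2x8
Op 4 cut(1, 5): punch at orig (7,13); cuts so far [(7, 13)]; region rows[6,8) x cols[8,16) = 2x8
Op 5 cut(0, 6): punch at orig (6,14); cuts so far [(6, 14), (7, 13)]; region rows[6,8) x cols[8,16) = 2x8
Unfold 1 (reflect across h@6): 4 holes -> [(4, 13), (5, 14), (6, 14), (7, 13)]
Unfold 2 (reflect across h@4): 8 holes -> [(0, 13), (1, 14), (2, 14), (3, 13), (4, 13), (5, 14), (6, 14), (7, 13)]
Unfold 3 (reflect across v@8): 16 holes -> [(0, 2), (0, 13), (1, 1), (1, 14), (2, 1), (2, 14), (3, 2), (3, 13), (4, 2), (4, 13), (5, 1), (5, 14), (6, 1), (6, 14), (7, 2), (7, 13)]
Holes: [(0, 2), (0, 13), (1, 1), (1, 14), (2, 1), (2, 14), (3, 2), (3, 13), (4, 2), (4, 13), (5, 1), (5, 14), (6, 1), (6, 14), (7, 2), (7, 13)]

Answer: no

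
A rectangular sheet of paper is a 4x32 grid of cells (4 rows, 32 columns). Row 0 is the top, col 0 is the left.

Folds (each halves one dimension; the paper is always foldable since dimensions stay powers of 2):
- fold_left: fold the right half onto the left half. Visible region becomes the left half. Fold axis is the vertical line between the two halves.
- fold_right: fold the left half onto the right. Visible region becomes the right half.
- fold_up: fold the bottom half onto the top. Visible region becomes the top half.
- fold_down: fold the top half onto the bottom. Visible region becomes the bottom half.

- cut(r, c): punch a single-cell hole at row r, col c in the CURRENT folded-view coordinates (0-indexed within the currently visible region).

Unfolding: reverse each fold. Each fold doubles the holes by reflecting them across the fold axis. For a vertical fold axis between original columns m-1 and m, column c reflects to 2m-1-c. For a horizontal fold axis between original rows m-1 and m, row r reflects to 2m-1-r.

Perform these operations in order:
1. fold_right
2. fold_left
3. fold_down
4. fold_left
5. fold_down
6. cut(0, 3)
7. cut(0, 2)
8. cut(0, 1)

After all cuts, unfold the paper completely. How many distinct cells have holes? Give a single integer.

Op 1 fold_right: fold axis v@16; visible region now rows[0,4) x cols[16,32) = 4x16
Op 2 fold_left: fold axis v@24; visible region now rows[0,4) x cols[16,24) = 4x8
Op 3 fold_down: fold axis h@2; visible region now rows[2,4) x cols[16,24) = 2x8
Op 4 fold_left: fold axis v@20; visible region now rows[2,4) x cols[16,20) = 2x4
Op 5 fold_down: fold axis h@3; visible region now rows[3,4) x cols[16,20) = 1x4
Op 6 cut(0, 3): punch at orig (3,19); cuts so far [(3, 19)]; region rows[3,4) x cols[16,20) = 1x4
Op 7 cut(0, 2): punch at orig (3,18); cuts so far [(3, 18), (3, 19)]; region rows[3,4) x cols[16,20) = 1x4
Op 8 cut(0, 1): punch at orig (3,17); cuts so far [(3, 17), (3, 18), (3, 19)]; region rows[3,4) x cols[16,20) = 1x4
Unfold 1 (reflect across h@3): 6 holes -> [(2, 17), (2, 18), (2, 19), (3, 17), (3, 18), (3, 19)]
Unfold 2 (reflect across v@20): 12 holes -> [(2, 17), (2, 18), (2, 19), (2, 20), (2, 21), (2, 22), (3, 17), (3, 18), (3, 19), (3, 20), (3, 21), (3, 22)]
Unfold 3 (reflect across h@2): 24 holes -> [(0, 17), (0, 18), (0, 19), (0, 20), (0, 21), (0, 22), (1, 17), (1, 18), (1, 19), (1, 20), (1, 21), (1, 22), (2, 17), (2, 18), (2, 19), (2, 20), (2, 21), (2, 22), (3, 17), (3, 18), (3, 19), (3, 20), (3, 21), (3, 22)]
Unfold 4 (reflect across v@24): 48 holes -> [(0, 17), (0, 18), (0, 19), (0, 20), (0, 21), (0, 22), (0, 25), (0, 26), (0, 27), (0, 28), (0, 29), (0, 30), (1, 17), (1, 18), (1, 19), (1, 20), (1, 21), (1, 22), (1, 25), (1, 26), (1, 27), (1, 28), (1, 29), (1, 30), (2, 17), (2, 18), (2, 19), (2, 20), (2, 21), (2, 22), (2, 25), (2, 26), (2, 27), (2, 28), (2, 29), (2, 30), (3, 17), (3, 18), (3, 19), (3, 20), (3, 21), (3, 22), (3, 25), (3, 26), (3, 27), (3, 28), (3, 29), (3, 30)]
Unfold 5 (reflect across v@16): 96 holes -> [(0, 1), (0, 2), (0, 3), (0, 4), (0, 5), (0, 6), (0, 9), (0, 10), (0, 11), (0, 12), (0, 13), (0, 14), (0, 17), (0, 18), (0, 19), (0, 20), (0, 21), (0, 22), (0, 25), (0, 26), (0, 27), (0, 28), (0, 29), (0, 30), (1, 1), (1, 2), (1, 3), (1, 4), (1, 5), (1, 6), (1, 9), (1, 10), (1, 11), (1, 12), (1, 13), (1, 14), (1, 17), (1, 18), (1, 19), (1, 20), (1, 21), (1, 22), (1, 25), (1, 26), (1, 27), (1, 28), (1, 29), (1, 30), (2, 1), (2, 2), (2, 3), (2, 4), (2, 5), (2, 6), (2, 9), (2, 10), (2, 11), (2, 12), (2, 13), (2, 14), (2, 17), (2, 18), (2, 19), (2, 20), (2, 21), (2, 22), (2, 25), (2, 26), (2, 27), (2, 28), (2, 29), (2, 30), (3, 1), (3, 2), (3, 3), (3, 4), (3, 5), (3, 6), (3, 9), (3, 10), (3, 11), (3, 12), (3, 13), (3, 14), (3, 17), (3, 18), (3, 19), (3, 20), (3, 21), (3, 22), (3, 25), (3, 26), (3, 27), (3, 28), (3, 29), (3, 30)]

Answer: 96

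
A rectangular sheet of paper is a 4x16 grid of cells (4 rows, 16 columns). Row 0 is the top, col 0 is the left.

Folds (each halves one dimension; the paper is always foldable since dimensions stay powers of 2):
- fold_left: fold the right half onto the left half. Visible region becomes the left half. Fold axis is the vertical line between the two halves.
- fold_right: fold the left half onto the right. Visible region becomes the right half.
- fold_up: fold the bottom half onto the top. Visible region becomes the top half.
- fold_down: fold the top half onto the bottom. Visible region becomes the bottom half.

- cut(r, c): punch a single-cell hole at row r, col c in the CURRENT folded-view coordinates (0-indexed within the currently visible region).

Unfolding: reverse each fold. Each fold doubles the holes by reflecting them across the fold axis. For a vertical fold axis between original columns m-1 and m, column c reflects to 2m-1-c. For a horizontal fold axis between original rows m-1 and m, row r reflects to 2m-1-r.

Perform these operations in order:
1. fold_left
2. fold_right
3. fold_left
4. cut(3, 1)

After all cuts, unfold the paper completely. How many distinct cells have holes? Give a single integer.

Op 1 fold_left: fold axis v@8; visible region now rows[0,4) x cols[0,8) = 4x8
Op 2 fold_right: fold axis v@4; visible region now rows[0,4) x cols[4,8) = 4x4
Op 3 fold_left: fold axis v@6; visible region now rows[0,4) x cols[4,6) = 4x2
Op 4 cut(3, 1): punch at orig (3,5); cuts so far [(3, 5)]; region rows[0,4) x cols[4,6) = 4x2
Unfold 1 (reflect across v@6): 2 holes -> [(3, 5), (3, 6)]
Unfold 2 (reflect across v@4): 4 holes -> [(3, 1), (3, 2), (3, 5), (3, 6)]
Unfold 3 (reflect across v@8): 8 holes -> [(3, 1), (3, 2), (3, 5), (3, 6), (3, 9), (3, 10), (3, 13), (3, 14)]

Answer: 8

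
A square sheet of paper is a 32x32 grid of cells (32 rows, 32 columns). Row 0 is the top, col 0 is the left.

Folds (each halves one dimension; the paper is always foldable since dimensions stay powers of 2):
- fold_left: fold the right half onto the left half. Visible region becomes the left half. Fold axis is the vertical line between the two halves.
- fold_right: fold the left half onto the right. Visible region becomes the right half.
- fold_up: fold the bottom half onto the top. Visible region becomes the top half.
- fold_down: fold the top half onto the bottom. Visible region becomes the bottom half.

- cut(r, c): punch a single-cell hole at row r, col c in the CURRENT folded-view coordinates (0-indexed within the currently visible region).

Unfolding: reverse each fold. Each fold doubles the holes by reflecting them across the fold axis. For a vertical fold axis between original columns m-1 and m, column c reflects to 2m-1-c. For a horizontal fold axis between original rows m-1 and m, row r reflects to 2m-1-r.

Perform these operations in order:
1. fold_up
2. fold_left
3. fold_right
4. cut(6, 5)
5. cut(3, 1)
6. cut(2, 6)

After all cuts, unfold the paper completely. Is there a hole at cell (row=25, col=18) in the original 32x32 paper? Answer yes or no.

Answer: yes

Derivation:
Op 1 fold_up: fold axis h@16; visible region now rows[0,16) x cols[0,32) = 16x32
Op 2 fold_left: fold axis v@16; visible region now rows[0,16) x cols[0,16) = 16x16
Op 3 fold_right: fold axis v@8; visible region now rows[0,16) x cols[8,16) = 16x8
Op 4 cut(6, 5): punch at orig (6,13); cuts so far [(6, 13)]; region rows[0,16) x cols[8,16) = 16x8
Op 5 cut(3, 1): punch at orig (3,9); cuts so far [(3, 9), (6, 13)]; region rows[0,16) x cols[8,16) = 16x8
Op 6 cut(2, 6): punch at orig (2,14); cuts so far [(2, 14), (3, 9), (6, 13)]; region rows[0,16) x cols[8,16) = 16x8
Unfold 1 (reflect across v@8): 6 holes -> [(2, 1), (2, 14), (3, 6), (3, 9), (6, 2), (6, 13)]
Unfold 2 (reflect across v@16): 12 holes -> [(2, 1), (2, 14), (2, 17), (2, 30), (3, 6), (3, 9), (3, 22), (3, 25), (6, 2), (6, 13), (6, 18), (6, 29)]
Unfold 3 (reflect across h@16): 24 holes -> [(2, 1), (2, 14), (2, 17), (2, 30), (3, 6), (3, 9), (3, 22), (3, 25), (6, 2), (6, 13), (6, 18), (6, 29), (25, 2), (25, 13), (25, 18), (25, 29), (28, 6), (28, 9), (28, 22), (28, 25), (29, 1), (29, 14), (29, 17), (29, 30)]
Holes: [(2, 1), (2, 14), (2, 17), (2, 30), (3, 6), (3, 9), (3, 22), (3, 25), (6, 2), (6, 13), (6, 18), (6, 29), (25, 2), (25, 13), (25, 18), (25, 29), (28, 6), (28, 9), (28, 22), (28, 25), (29, 1), (29, 14), (29, 17), (29, 30)]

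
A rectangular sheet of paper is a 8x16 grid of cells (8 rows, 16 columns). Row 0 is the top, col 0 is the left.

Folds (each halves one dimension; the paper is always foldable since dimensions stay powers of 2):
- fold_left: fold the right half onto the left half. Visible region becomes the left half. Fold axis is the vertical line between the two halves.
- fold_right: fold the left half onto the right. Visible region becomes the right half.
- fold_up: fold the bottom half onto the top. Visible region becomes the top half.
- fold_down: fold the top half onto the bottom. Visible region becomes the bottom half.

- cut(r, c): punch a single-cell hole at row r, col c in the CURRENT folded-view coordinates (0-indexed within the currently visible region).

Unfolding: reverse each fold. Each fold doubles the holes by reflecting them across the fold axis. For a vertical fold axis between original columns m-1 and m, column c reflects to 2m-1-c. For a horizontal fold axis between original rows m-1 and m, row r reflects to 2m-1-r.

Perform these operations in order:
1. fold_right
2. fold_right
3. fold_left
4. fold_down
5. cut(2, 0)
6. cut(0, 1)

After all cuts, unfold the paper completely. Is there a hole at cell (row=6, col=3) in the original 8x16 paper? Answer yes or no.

Answer: yes

Derivation:
Op 1 fold_right: fold axis v@8; visible region now rows[0,8) x cols[8,16) = 8x8
Op 2 fold_right: fold axis v@12; visible region now rows[0,8) x cols[12,16) = 8x4
Op 3 fold_left: fold axis v@14; visible region now rows[0,8) x cols[12,14) = 8x2
Op 4 fold_down: fold axis h@4; visible region now rows[4,8) x cols[12,14) = 4x2
Op 5 cut(2, 0): punch at orig (6,12); cuts so far [(6, 12)]; region rows[4,8) x cols[12,14) = 4x2
Op 6 cut(0, 1): punch at orig (4,13); cuts so far [(4, 13), (6, 12)]; region rows[4,8) x cols[12,14) = 4x2
Unfold 1 (reflect across h@4): 4 holes -> [(1, 12), (3, 13), (4, 13), (6, 12)]
Unfold 2 (reflect across v@14): 8 holes -> [(1, 12), (1, 15), (3, 13), (3, 14), (4, 13), (4, 14), (6, 12), (6, 15)]
Unfold 3 (reflect across v@12): 16 holes -> [(1, 8), (1, 11), (1, 12), (1, 15), (3, 9), (3, 10), (3, 13), (3, 14), (4, 9), (4, 10), (4, 13), (4, 14), (6, 8), (6, 11), (6, 12), (6, 15)]
Unfold 4 (reflect across v@8): 32 holes -> [(1, 0), (1, 3), (1, 4), (1, 7), (1, 8), (1, 11), (1, 12), (1, 15), (3, 1), (3, 2), (3, 5), (3, 6), (3, 9), (3, 10), (3, 13), (3, 14), (4, 1), (4, 2), (4, 5), (4, 6), (4, 9), (4, 10), (4, 13), (4, 14), (6, 0), (6, 3), (6, 4), (6, 7), (6, 8), (6, 11), (6, 12), (6, 15)]
Holes: [(1, 0), (1, 3), (1, 4), (1, 7), (1, 8), (1, 11), (1, 12), (1, 15), (3, 1), (3, 2), (3, 5), (3, 6), (3, 9), (3, 10), (3, 13), (3, 14), (4, 1), (4, 2), (4, 5), (4, 6), (4, 9), (4, 10), (4, 13), (4, 14), (6, 0), (6, 3), (6, 4), (6, 7), (6, 8), (6, 11), (6, 12), (6, 15)]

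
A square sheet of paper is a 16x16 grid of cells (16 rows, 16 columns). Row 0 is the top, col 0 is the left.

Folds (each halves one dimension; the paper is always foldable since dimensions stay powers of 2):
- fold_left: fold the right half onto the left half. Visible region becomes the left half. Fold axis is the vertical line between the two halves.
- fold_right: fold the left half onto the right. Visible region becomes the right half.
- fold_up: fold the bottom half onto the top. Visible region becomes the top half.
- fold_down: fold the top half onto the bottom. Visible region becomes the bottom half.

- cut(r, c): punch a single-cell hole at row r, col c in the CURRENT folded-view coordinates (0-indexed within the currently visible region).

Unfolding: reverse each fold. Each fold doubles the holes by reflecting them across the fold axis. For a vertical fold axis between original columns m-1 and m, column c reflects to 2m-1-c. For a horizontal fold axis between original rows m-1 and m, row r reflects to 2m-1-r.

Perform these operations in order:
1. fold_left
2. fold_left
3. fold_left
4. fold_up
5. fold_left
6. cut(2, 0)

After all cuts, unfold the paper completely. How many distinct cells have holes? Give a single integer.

Answer: 32

Derivation:
Op 1 fold_left: fold axis v@8; visible region now rows[0,16) x cols[0,8) = 16x8
Op 2 fold_left: fold axis v@4; visible region now rows[0,16) x cols[0,4) = 16x4
Op 3 fold_left: fold axis v@2; visible region now rows[0,16) x cols[0,2) = 16x2
Op 4 fold_up: fold axis h@8; visible region now rows[0,8) x cols[0,2) = 8x2
Op 5 fold_left: fold axis v@1; visible region now rows[0,8) x cols[0,1) = 8x1
Op 6 cut(2, 0): punch at orig (2,0); cuts so far [(2, 0)]; region rows[0,8) x cols[0,1) = 8x1
Unfold 1 (reflect across v@1): 2 holes -> [(2, 0), (2, 1)]
Unfold 2 (reflect across h@8): 4 holes -> [(2, 0), (2, 1), (13, 0), (13, 1)]
Unfold 3 (reflect across v@2): 8 holes -> [(2, 0), (2, 1), (2, 2), (2, 3), (13, 0), (13, 1), (13, 2), (13, 3)]
Unfold 4 (reflect across v@4): 16 holes -> [(2, 0), (2, 1), (2, 2), (2, 3), (2, 4), (2, 5), (2, 6), (2, 7), (13, 0), (13, 1), (13, 2), (13, 3), (13, 4), (13, 5), (13, 6), (13, 7)]
Unfold 5 (reflect across v@8): 32 holes -> [(2, 0), (2, 1), (2, 2), (2, 3), (2, 4), (2, 5), (2, 6), (2, 7), (2, 8), (2, 9), (2, 10), (2, 11), (2, 12), (2, 13), (2, 14), (2, 15), (13, 0), (13, 1), (13, 2), (13, 3), (13, 4), (13, 5), (13, 6), (13, 7), (13, 8), (13, 9), (13, 10), (13, 11), (13, 12), (13, 13), (13, 14), (13, 15)]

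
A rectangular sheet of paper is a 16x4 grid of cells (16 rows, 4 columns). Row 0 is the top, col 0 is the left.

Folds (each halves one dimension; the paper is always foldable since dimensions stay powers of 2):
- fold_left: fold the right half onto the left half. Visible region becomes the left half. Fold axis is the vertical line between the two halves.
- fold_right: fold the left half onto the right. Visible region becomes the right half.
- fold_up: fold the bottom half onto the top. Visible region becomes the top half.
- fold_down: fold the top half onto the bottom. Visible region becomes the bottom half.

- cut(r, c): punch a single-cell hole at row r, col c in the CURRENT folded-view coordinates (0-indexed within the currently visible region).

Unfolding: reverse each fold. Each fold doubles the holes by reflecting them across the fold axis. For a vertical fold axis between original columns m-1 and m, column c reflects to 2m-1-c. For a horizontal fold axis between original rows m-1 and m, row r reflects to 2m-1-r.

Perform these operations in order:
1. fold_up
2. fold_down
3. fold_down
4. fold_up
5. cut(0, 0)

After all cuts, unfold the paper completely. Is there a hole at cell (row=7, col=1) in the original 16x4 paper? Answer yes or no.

Op 1 fold_up: fold axis h@8; visible region now rows[0,8) x cols[0,4) = 8x4
Op 2 fold_down: fold axis h@4; visible region now rows[4,8) x cols[0,4) = 4x4
Op 3 fold_down: fold axis h@6; visible region now rows[6,8) x cols[0,4) = 2x4
Op 4 fold_up: fold axis h@7; visible region now rows[6,7) x cols[0,4) = 1x4
Op 5 cut(0, 0): punch at orig (6,0); cuts so far [(6, 0)]; region rows[6,7) x cols[0,4) = 1x4
Unfold 1 (reflect across h@7): 2 holes -> [(6, 0), (7, 0)]
Unfold 2 (reflect across h@6): 4 holes -> [(4, 0), (5, 0), (6, 0), (7, 0)]
Unfold 3 (reflect across h@4): 8 holes -> [(0, 0), (1, 0), (2, 0), (3, 0), (4, 0), (5, 0), (6, 0), (7, 0)]
Unfold 4 (reflect across h@8): 16 holes -> [(0, 0), (1, 0), (2, 0), (3, 0), (4, 0), (5, 0), (6, 0), (7, 0), (8, 0), (9, 0), (10, 0), (11, 0), (12, 0), (13, 0), (14, 0), (15, 0)]
Holes: [(0, 0), (1, 0), (2, 0), (3, 0), (4, 0), (5, 0), (6, 0), (7, 0), (8, 0), (9, 0), (10, 0), (11, 0), (12, 0), (13, 0), (14, 0), (15, 0)]

Answer: no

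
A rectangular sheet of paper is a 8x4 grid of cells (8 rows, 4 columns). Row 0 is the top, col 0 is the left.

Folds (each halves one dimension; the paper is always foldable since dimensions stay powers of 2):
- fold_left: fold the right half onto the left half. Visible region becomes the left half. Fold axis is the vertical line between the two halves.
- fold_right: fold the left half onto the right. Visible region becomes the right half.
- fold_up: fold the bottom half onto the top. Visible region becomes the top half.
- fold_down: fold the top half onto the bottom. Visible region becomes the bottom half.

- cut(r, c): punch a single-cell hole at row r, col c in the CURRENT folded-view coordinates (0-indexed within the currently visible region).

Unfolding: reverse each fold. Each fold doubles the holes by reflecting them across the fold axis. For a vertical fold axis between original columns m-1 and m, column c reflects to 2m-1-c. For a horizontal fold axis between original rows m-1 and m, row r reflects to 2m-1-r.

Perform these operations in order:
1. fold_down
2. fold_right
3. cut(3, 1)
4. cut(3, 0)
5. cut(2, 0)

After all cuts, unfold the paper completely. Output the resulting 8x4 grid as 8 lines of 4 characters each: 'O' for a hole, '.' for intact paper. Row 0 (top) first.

Op 1 fold_down: fold axis h@4; visible region now rows[4,8) x cols[0,4) = 4x4
Op 2 fold_right: fold axis v@2; visible region now rows[4,8) x cols[2,4) = 4x2
Op 3 cut(3, 1): punch at orig (7,3); cuts so far [(7, 3)]; region rows[4,8) x cols[2,4) = 4x2
Op 4 cut(3, 0): punch at orig (7,2); cuts so far [(7, 2), (7, 3)]; region rows[4,8) x cols[2,4) = 4x2
Op 5 cut(2, 0): punch at orig (6,2); cuts so far [(6, 2), (7, 2), (7, 3)]; region rows[4,8) x cols[2,4) = 4x2
Unfold 1 (reflect across v@2): 6 holes -> [(6, 1), (6, 2), (7, 0), (7, 1), (7, 2), (7, 3)]
Unfold 2 (reflect across h@4): 12 holes -> [(0, 0), (0, 1), (0, 2), (0, 3), (1, 1), (1, 2), (6, 1), (6, 2), (7, 0), (7, 1), (7, 2), (7, 3)]

Answer: OOOO
.OO.
....
....
....
....
.OO.
OOOO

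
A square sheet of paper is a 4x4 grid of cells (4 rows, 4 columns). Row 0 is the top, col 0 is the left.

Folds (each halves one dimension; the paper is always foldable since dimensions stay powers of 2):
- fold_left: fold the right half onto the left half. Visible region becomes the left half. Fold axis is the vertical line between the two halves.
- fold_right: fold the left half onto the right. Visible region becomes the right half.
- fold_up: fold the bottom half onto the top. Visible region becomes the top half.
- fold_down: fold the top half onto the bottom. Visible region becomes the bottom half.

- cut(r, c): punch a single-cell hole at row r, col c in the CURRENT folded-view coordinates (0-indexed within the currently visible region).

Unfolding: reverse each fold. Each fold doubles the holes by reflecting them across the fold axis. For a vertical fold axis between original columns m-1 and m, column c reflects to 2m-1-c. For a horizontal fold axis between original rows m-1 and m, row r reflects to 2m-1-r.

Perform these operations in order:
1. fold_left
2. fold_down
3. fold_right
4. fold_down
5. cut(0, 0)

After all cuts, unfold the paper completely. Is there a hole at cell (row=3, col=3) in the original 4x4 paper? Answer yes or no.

Answer: yes

Derivation:
Op 1 fold_left: fold axis v@2; visible region now rows[0,4) x cols[0,2) = 4x2
Op 2 fold_down: fold axis h@2; visible region now rows[2,4) x cols[0,2) = 2x2
Op 3 fold_right: fold axis v@1; visible region now rows[2,4) x cols[1,2) = 2x1
Op 4 fold_down: fold axis h@3; visible region now rows[3,4) x cols[1,2) = 1x1
Op 5 cut(0, 0): punch at orig (3,1); cuts so far [(3, 1)]; region rows[3,4) x cols[1,2) = 1x1
Unfold 1 (reflect across h@3): 2 holes -> [(2, 1), (3, 1)]
Unfold 2 (reflect across v@1): 4 holes -> [(2, 0), (2, 1), (3, 0), (3, 1)]
Unfold 3 (reflect across h@2): 8 holes -> [(0, 0), (0, 1), (1, 0), (1, 1), (2, 0), (2, 1), (3, 0), (3, 1)]
Unfold 4 (reflect across v@2): 16 holes -> [(0, 0), (0, 1), (0, 2), (0, 3), (1, 0), (1, 1), (1, 2), (1, 3), (2, 0), (2, 1), (2, 2), (2, 3), (3, 0), (3, 1), (3, 2), (3, 3)]
Holes: [(0, 0), (0, 1), (0, 2), (0, 3), (1, 0), (1, 1), (1, 2), (1, 3), (2, 0), (2, 1), (2, 2), (2, 3), (3, 0), (3, 1), (3, 2), (3, 3)]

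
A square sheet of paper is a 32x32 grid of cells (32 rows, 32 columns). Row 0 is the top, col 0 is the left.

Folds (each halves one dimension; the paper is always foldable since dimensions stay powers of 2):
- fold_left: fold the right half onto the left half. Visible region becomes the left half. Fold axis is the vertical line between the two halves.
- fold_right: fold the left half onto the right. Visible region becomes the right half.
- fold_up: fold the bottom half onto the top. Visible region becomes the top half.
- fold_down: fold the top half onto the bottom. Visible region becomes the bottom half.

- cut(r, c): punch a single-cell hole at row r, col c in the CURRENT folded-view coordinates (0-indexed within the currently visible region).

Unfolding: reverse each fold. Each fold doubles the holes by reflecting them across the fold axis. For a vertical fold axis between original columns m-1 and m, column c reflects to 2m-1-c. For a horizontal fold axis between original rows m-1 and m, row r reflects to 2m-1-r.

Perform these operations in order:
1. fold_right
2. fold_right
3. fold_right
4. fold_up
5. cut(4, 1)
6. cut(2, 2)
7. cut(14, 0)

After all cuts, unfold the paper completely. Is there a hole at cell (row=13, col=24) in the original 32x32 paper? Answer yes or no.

Answer: no

Derivation:
Op 1 fold_right: fold axis v@16; visible region now rows[0,32) x cols[16,32) = 32x16
Op 2 fold_right: fold axis v@24; visible region now rows[0,32) x cols[24,32) = 32x8
Op 3 fold_right: fold axis v@28; visible region now rows[0,32) x cols[28,32) = 32x4
Op 4 fold_up: fold axis h@16; visible region now rows[0,16) x cols[28,32) = 16x4
Op 5 cut(4, 1): punch at orig (4,29); cuts so far [(4, 29)]; region rows[0,16) x cols[28,32) = 16x4
Op 6 cut(2, 2): punch at orig (2,30); cuts so far [(2, 30), (4, 29)]; region rows[0,16) x cols[28,32) = 16x4
Op 7 cut(14, 0): punch at orig (14,28); cuts so far [(2, 30), (4, 29), (14, 28)]; region rows[0,16) x cols[28,32) = 16x4
Unfold 1 (reflect across h@16): 6 holes -> [(2, 30), (4, 29), (14, 28), (17, 28), (27, 29), (29, 30)]
Unfold 2 (reflect across v@28): 12 holes -> [(2, 25), (2, 30), (4, 26), (4, 29), (14, 27), (14, 28), (17, 27), (17, 28), (27, 26), (27, 29), (29, 25), (29, 30)]
Unfold 3 (reflect across v@24): 24 holes -> [(2, 17), (2, 22), (2, 25), (2, 30), (4, 18), (4, 21), (4, 26), (4, 29), (14, 19), (14, 20), (14, 27), (14, 28), (17, 19), (17, 20), (17, 27), (17, 28), (27, 18), (27, 21), (27, 26), (27, 29), (29, 17), (29, 22), (29, 25), (29, 30)]
Unfold 4 (reflect across v@16): 48 holes -> [(2, 1), (2, 6), (2, 9), (2, 14), (2, 17), (2, 22), (2, 25), (2, 30), (4, 2), (4, 5), (4, 10), (4, 13), (4, 18), (4, 21), (4, 26), (4, 29), (14, 3), (14, 4), (14, 11), (14, 12), (14, 19), (14, 20), (14, 27), (14, 28), (17, 3), (17, 4), (17, 11), (17, 12), (17, 19), (17, 20), (17, 27), (17, 28), (27, 2), (27, 5), (27, 10), (27, 13), (27, 18), (27, 21), (27, 26), (27, 29), (29, 1), (29, 6), (29, 9), (29, 14), (29, 17), (29, 22), (29, 25), (29, 30)]
Holes: [(2, 1), (2, 6), (2, 9), (2, 14), (2, 17), (2, 22), (2, 25), (2, 30), (4, 2), (4, 5), (4, 10), (4, 13), (4, 18), (4, 21), (4, 26), (4, 29), (14, 3), (14, 4), (14, 11), (14, 12), (14, 19), (14, 20), (14, 27), (14, 28), (17, 3), (17, 4), (17, 11), (17, 12), (17, 19), (17, 20), (17, 27), (17, 28), (27, 2), (27, 5), (27, 10), (27, 13), (27, 18), (27, 21), (27, 26), (27, 29), (29, 1), (29, 6), (29, 9), (29, 14), (29, 17), (29, 22), (29, 25), (29, 30)]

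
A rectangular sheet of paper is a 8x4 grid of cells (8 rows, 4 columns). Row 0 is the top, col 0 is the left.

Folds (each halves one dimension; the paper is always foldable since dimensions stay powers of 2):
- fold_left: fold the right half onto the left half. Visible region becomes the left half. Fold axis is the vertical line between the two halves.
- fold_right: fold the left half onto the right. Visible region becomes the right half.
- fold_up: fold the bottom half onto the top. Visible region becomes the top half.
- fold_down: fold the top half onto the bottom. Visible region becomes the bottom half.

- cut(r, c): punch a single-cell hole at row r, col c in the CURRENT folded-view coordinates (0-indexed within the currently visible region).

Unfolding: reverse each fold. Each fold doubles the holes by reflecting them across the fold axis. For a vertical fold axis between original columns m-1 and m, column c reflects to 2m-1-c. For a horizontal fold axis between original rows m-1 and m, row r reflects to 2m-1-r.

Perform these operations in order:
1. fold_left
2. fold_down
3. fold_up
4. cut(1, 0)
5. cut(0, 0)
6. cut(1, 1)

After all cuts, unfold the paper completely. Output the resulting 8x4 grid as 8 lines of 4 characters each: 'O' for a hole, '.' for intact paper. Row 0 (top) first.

Op 1 fold_left: fold axis v@2; visible region now rows[0,8) x cols[0,2) = 8x2
Op 2 fold_down: fold axis h@4; visible region now rows[4,8) x cols[0,2) = 4x2
Op 3 fold_up: fold axis h@6; visible region now rows[4,6) x cols[0,2) = 2x2
Op 4 cut(1, 0): punch at orig (5,0); cuts so far [(5, 0)]; region rows[4,6) x cols[0,2) = 2x2
Op 5 cut(0, 0): punch at orig (4,0); cuts so far [(4, 0), (5, 0)]; region rows[4,6) x cols[0,2) = 2x2
Op 6 cut(1, 1): punch at orig (5,1); cuts so far [(4, 0), (5, 0), (5, 1)]; region rows[4,6) x cols[0,2) = 2x2
Unfold 1 (reflect across h@6): 6 holes -> [(4, 0), (5, 0), (5, 1), (6, 0), (6, 1), (7, 0)]
Unfold 2 (reflect across h@4): 12 holes -> [(0, 0), (1, 0), (1, 1), (2, 0), (2, 1), (3, 0), (4, 0), (5, 0), (5, 1), (6, 0), (6, 1), (7, 0)]
Unfold 3 (reflect across v@2): 24 holes -> [(0, 0), (0, 3), (1, 0), (1, 1), (1, 2), (1, 3), (2, 0), (2, 1), (2, 2), (2, 3), (3, 0), (3, 3), (4, 0), (4, 3), (5, 0), (5, 1), (5, 2), (5, 3), (6, 0), (6, 1), (6, 2), (6, 3), (7, 0), (7, 3)]

Answer: O..O
OOOO
OOOO
O..O
O..O
OOOO
OOOO
O..O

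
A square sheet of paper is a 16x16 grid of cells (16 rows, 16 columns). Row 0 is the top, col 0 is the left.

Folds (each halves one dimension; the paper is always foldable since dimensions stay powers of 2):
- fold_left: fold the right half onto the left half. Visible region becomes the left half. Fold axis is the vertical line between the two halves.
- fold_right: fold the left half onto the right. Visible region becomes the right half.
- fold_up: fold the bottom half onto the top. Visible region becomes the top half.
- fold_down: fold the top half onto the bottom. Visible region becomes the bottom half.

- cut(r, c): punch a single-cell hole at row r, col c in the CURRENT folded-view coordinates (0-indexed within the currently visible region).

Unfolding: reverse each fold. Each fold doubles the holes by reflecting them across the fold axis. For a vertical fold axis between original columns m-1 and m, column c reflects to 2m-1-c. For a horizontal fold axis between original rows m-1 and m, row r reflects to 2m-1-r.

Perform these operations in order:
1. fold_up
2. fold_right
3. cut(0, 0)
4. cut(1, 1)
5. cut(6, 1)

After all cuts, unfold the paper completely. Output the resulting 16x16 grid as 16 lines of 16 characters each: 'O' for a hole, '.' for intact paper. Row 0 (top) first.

Answer: .......OO.......
......O..O......
................
................
................
................
......O..O......
................
................
......O..O......
................
................
................
................
......O..O......
.......OO.......

Derivation:
Op 1 fold_up: fold axis h@8; visible region now rows[0,8) x cols[0,16) = 8x16
Op 2 fold_right: fold axis v@8; visible region now rows[0,8) x cols[8,16) = 8x8
Op 3 cut(0, 0): punch at orig (0,8); cuts so far [(0, 8)]; region rows[0,8) x cols[8,16) = 8x8
Op 4 cut(1, 1): punch at orig (1,9); cuts so far [(0, 8), (1, 9)]; region rows[0,8) x cols[8,16) = 8x8
Op 5 cut(6, 1): punch at orig (6,9); cuts so far [(0, 8), (1, 9), (6, 9)]; region rows[0,8) x cols[8,16) = 8x8
Unfold 1 (reflect across v@8): 6 holes -> [(0, 7), (0, 8), (1, 6), (1, 9), (6, 6), (6, 9)]
Unfold 2 (reflect across h@8): 12 holes -> [(0, 7), (0, 8), (1, 6), (1, 9), (6, 6), (6, 9), (9, 6), (9, 9), (14, 6), (14, 9), (15, 7), (15, 8)]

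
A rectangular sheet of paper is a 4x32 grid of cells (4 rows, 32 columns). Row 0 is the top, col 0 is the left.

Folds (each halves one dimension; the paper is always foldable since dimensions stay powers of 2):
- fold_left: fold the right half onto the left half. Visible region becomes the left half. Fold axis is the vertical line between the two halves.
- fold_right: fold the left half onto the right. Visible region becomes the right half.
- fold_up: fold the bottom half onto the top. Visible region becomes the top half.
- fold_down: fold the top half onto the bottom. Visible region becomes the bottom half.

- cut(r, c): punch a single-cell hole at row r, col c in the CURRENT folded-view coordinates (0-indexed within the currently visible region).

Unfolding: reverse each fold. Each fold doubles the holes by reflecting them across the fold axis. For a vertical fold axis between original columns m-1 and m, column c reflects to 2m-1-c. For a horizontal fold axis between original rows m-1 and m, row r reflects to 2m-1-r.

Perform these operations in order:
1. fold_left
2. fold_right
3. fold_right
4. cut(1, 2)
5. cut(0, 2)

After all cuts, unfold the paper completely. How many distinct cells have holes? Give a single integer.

Answer: 16

Derivation:
Op 1 fold_left: fold axis v@16; visible region now rows[0,4) x cols[0,16) = 4x16
Op 2 fold_right: fold axis v@8; visible region now rows[0,4) x cols[8,16) = 4x8
Op 3 fold_right: fold axis v@12; visible region now rows[0,4) x cols[12,16) = 4x4
Op 4 cut(1, 2): punch at orig (1,14); cuts so far [(1, 14)]; region rows[0,4) x cols[12,16) = 4x4
Op 5 cut(0, 2): punch at orig (0,14); cuts so far [(0, 14), (1, 14)]; region rows[0,4) x cols[12,16) = 4x4
Unfold 1 (reflect across v@12): 4 holes -> [(0, 9), (0, 14), (1, 9), (1, 14)]
Unfold 2 (reflect across v@8): 8 holes -> [(0, 1), (0, 6), (0, 9), (0, 14), (1, 1), (1, 6), (1, 9), (1, 14)]
Unfold 3 (reflect across v@16): 16 holes -> [(0, 1), (0, 6), (0, 9), (0, 14), (0, 17), (0, 22), (0, 25), (0, 30), (1, 1), (1, 6), (1, 9), (1, 14), (1, 17), (1, 22), (1, 25), (1, 30)]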